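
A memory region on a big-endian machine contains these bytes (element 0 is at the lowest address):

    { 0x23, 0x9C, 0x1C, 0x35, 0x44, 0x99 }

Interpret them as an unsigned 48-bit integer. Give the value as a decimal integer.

In big-endian order the high byte comes first in memory.
The bytes are already most-significant first: 0x239C1C354499.
0x239C1C354499 = 39153395123353.

39153395123353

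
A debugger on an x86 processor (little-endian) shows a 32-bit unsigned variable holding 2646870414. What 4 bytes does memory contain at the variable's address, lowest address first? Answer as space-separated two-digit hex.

8E 09 C4 9D

2646870414 in hexadecimal, padded to 32 bits, is 0x9DC4098E.
Split into bytes (most-significant first): 9D C4 09 8E.
In little-endian order the low byte comes first in memory.
So at ascending addresses the bytes are 8E 09 C4 9D.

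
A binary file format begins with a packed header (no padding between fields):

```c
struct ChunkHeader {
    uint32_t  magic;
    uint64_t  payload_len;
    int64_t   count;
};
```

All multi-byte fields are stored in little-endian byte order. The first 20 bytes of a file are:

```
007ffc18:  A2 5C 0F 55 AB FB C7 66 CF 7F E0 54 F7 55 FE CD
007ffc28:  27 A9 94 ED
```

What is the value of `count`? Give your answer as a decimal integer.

`count` follows `magic` (4 B), `payload_len` (8 B), so it starts at offset 4 + 8 = 12 and occupies 8 bytes.
Bytes at offsets 12..19: F7 55 FE CD 27 A9 94 ED.
In little-endian order the low byte comes first in memory.
Reassemble most-significant byte first: ED 94 A9 27 CD FE 55 F7 → 0xED94A927CDFE55F7.
Top bit is set, so as a signed 64-bit value this is 0xED94A927CDFE55F7 − 2^64 = -1327250001742637577.

-1327250001742637577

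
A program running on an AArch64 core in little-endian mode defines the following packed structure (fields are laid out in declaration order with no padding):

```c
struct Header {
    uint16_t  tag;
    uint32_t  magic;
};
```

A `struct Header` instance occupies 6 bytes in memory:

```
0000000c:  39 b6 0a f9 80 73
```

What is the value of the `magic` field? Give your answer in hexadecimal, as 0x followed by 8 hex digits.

0x7380F90A

`magic` follows `tag` (2 bytes), so it starts at byte offset 2 and occupies 4 bytes.
Bytes at offsets 2..5: 0A F9 80 73.
Little-endian: lowest address holds the least-significant byte.
Reassemble most-significant byte first: 73 80 F9 0A → 0x7380F90A.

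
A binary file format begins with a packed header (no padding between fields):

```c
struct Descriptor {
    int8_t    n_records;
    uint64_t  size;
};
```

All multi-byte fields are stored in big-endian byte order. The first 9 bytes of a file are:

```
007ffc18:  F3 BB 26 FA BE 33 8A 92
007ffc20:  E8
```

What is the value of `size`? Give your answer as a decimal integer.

`size` follows `n_records` (1 byte), so it starts at byte offset 1 and occupies 8 bytes.
Bytes at offsets 1..8: BB 26 FA BE 33 8A 92 E8.
Big-endian stores the most-significant byte at the lowest address.
The bytes are already most-significant first: 0xBB26FABE338A92E8.
0xBB26FABE338A92E8 = 13485741829022978792.

13485741829022978792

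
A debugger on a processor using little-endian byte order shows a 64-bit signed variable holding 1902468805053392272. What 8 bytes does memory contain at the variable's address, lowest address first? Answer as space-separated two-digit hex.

1902468805053392272 in hexadecimal, padded to 64 bits, is 0x1A66ED4C69782590.
Split into bytes (most-significant first): 1A 66 ED 4C 69 78 25 90.
Little-endian stores the least-significant byte at the lowest address.
So at ascending addresses the bytes are 90 25 78 69 4C ED 66 1A.

90 25 78 69 4C ED 66 1A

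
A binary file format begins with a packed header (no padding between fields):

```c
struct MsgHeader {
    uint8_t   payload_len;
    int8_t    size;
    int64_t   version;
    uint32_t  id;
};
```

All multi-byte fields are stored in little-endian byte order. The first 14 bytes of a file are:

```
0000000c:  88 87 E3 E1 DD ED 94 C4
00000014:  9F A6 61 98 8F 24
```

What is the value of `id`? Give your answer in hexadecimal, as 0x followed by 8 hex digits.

`id` follows `payload_len` (1 B), `size` (1 B), `version` (8 B), so it starts at offset 1 + 1 + 8 = 10 and occupies 4 bytes.
Bytes at offsets 10..13: 61 98 8F 24.
Little-endian stores the least-significant byte at the lowest address.
Reassemble most-significant byte first: 24 8F 98 61 → 0x248F9861.

0x248F9861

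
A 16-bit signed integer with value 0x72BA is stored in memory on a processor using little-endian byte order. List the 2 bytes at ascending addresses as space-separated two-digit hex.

BA 72

Split into bytes (most-significant first): 72 BA.
Little-endian: lowest address holds the least-significant byte.
So at ascending addresses the bytes are BA 72.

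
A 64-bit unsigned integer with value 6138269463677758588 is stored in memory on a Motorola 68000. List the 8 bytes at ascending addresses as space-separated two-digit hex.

6138269463677758588 in hexadecimal, padded to 64 bits, is 0x552F838E2623EC7C.
Split into bytes (most-significant first): 55 2F 83 8E 26 23 EC 7C.
Big-endian stores the most-significant byte at the lowest address.
So the memory order matches the most-significant-first order: 55 2F 83 8E 26 23 EC 7C.

55 2F 83 8E 26 23 EC 7C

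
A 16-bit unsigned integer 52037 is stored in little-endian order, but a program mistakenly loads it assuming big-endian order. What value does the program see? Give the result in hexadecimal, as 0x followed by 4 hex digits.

0x45CB

52037 in 16-bit hexadecimal is 0xCB45.
Stored little-endian, the bytes at ascending addresses are 45 CB.
Read back as big-endian, the last byte is least significant, giving 0x45CB.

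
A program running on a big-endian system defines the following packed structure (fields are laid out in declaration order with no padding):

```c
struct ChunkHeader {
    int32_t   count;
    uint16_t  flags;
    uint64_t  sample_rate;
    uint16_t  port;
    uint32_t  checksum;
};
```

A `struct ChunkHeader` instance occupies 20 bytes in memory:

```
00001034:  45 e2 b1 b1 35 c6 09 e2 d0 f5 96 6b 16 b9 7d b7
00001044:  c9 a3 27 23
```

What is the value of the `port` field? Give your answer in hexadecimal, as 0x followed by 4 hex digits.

0x7DB7

`port` follows `count` (4 B), `flags` (2 B), `sample_rate` (8 B), so it starts at offset 4 + 2 + 8 = 14 and occupies 2 bytes.
Bytes at offsets 14..15: 7D B7.
In big-endian order the high byte comes first in memory.
The bytes are already most-significant first: 0x7DB7.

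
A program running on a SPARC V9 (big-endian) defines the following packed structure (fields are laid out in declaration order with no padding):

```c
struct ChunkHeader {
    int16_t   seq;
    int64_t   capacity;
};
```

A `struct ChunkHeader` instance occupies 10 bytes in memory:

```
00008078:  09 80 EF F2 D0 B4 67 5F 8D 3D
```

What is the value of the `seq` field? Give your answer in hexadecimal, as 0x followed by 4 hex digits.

`seq` is the first field, at byte offset 0, occupying 2 bytes.
Bytes at offsets 0..1: 09 80.
Big-endian stores the most-significant byte at the lowest address.
The bytes are already most-significant first: 0x0980.

0x0980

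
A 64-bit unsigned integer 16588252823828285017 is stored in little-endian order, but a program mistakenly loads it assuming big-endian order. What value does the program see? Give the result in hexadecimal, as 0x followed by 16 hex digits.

0x59C6A7100E5035E6

16588252823828285017 in 64-bit hexadecimal is 0xE635500E10A7C659.
Stored little-endian, the bytes at ascending addresses are 59 C6 A7 10 0E 50 35 E6.
Read back as big-endian, the last byte is least significant, giving 0x59C6A7100E5035E6.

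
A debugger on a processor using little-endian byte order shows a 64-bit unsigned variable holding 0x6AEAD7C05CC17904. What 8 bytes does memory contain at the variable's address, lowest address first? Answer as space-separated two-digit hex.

Split into bytes (most-significant first): 6A EA D7 C0 5C C1 79 04.
Little-endian stores the least-significant byte at the lowest address.
So at ascending addresses the bytes are 04 79 C1 5C C0 D7 EA 6A.

04 79 C1 5C C0 D7 EA 6A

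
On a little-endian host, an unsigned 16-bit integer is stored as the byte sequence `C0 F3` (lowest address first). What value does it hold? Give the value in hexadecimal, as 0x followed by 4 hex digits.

In little-endian order the low byte comes first in memory.
Reassemble most-significant byte first: F3 C0 → 0xF3C0.

0xF3C0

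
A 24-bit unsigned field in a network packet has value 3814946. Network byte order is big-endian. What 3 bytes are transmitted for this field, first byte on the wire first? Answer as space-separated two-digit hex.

3814946 in hexadecimal, padded to 24 bits, is 0x3A3622.
Split into bytes (most-significant first): 3A 36 22.
Big-endian: lowest address holds the most-significant byte.
So the memory order matches the most-significant-first order: 3A 36 22.

3A 36 22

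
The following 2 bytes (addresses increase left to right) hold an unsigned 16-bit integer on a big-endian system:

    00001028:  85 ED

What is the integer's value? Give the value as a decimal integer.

34285

Big-endian stores the most-significant byte at the lowest address.
The bytes are already most-significant first: 0x85ED.
0x85ED = 34285.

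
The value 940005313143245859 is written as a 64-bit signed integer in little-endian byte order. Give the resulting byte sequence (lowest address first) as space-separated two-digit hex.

940005313143245859 in hexadecimal, padded to 64 bits, is 0x0D0B91DA18E20C23.
Split into bytes (most-significant first): 0D 0B 91 DA 18 E2 0C 23.
Little-endian stores the least-significant byte at the lowest address.
So at ascending addresses the bytes are 23 0C E2 18 DA 91 0B 0D.

23 0C E2 18 DA 91 0B 0D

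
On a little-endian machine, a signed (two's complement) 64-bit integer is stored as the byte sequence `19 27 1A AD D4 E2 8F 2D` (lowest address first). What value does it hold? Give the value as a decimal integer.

3283092056441497369

In little-endian order the low byte comes first in memory.
Reassemble most-significant byte first: 2D 8F E2 D4 AD 1A 27 19 → 0x2D8FE2D4AD1A2719.
0x2D8FE2D4AD1A2719 = 3283092056441497369.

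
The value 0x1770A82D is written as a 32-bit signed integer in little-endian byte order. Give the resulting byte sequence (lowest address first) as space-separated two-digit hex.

Split into bytes (most-significant first): 17 70 A8 2D.
Little-endian: lowest address holds the least-significant byte.
So at ascending addresses the bytes are 2D A8 70 17.

2D A8 70 17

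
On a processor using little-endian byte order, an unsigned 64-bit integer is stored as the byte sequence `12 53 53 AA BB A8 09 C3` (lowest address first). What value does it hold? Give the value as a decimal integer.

14053949636156281618

Little-endian: lowest address holds the least-significant byte.
Reassemble most-significant byte first: C3 09 A8 BB AA 53 53 12 → 0xC309A8BBAA535312.
0xC309A8BBAA535312 = 14053949636156281618.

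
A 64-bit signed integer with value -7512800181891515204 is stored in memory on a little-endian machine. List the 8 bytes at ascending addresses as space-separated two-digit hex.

BC BC DD 01 0A 2C BD 97

Two's complement of -7512800181891515204 in 64 bits: 7512800181891515204 = 0x6842D3F5FE224344; invert → 0x97BD2C0A01DDBCBB; add 1 → 0x97BD2C0A01DDBCBC.
Split into bytes (most-significant first): 97 BD 2C 0A 01 DD BC BC.
Little-endian stores the least-significant byte at the lowest address.
So at ascending addresses the bytes are BC BC DD 01 0A 2C BD 97.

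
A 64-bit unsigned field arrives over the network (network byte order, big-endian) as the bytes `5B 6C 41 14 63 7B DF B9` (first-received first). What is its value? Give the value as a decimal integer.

In big-endian order the high byte comes first in memory.
The bytes are already most-significant first: 0x5B6C4114637BDFB9.
0x5B6C4114637BDFB9 = 6587711910760406969.

6587711910760406969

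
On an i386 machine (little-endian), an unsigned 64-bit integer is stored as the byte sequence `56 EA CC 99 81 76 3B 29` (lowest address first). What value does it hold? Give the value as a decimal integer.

Little-endian stores the least-significant byte at the lowest address.
Reassemble most-significant byte first: 29 3B 76 81 99 CC EA 56 → 0x293B768199CCEA56.
0x293B768199CCEA56 = 2971098678184176214.

2971098678184176214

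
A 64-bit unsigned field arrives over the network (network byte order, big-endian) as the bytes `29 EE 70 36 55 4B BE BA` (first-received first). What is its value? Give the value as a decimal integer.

Big-endian stores the most-significant byte at the lowest address.
The bytes are already most-significant first: 0x29EE7036554BBEBA.
0x29EE7036554BBEBA = 3021475778673753786.

3021475778673753786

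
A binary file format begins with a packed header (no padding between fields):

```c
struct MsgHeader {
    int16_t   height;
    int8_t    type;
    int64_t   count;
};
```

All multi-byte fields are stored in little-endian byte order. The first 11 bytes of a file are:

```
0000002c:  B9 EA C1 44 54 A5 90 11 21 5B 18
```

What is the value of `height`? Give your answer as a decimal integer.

`height` is the first field, at byte offset 0, occupying 2 bytes.
Bytes at offsets 0..1: B9 EA.
In little-endian order the low byte comes first in memory.
Reassemble most-significant byte first: EA B9 → 0xEAB9.
Top bit is set, so as a signed 16-bit value this is 0xEAB9 − 2^16 = -5447.

-5447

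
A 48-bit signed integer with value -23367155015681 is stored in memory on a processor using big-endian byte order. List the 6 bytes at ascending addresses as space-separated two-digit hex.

EA BF 69 06 9F FF

Two's complement of -23367155015681 in 48 bits: 23367155015681 = 0x154096F96001; invert → 0xEABF69069FFE; add 1 → 0xEABF69069FFF.
Split into bytes (most-significant first): EA BF 69 06 9F FF.
Big-endian: lowest address holds the most-significant byte.
So the memory order matches the most-significant-first order: EA BF 69 06 9F FF.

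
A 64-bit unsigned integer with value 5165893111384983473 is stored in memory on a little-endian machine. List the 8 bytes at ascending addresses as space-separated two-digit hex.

5165893111384983473 in hexadecimal, padded to 64 bits, is 0x47B0F06A2BBD47B1.
Split into bytes (most-significant first): 47 B0 F0 6A 2B BD 47 B1.
Little-endian stores the least-significant byte at the lowest address.
So at ascending addresses the bytes are B1 47 BD 2B 6A F0 B0 47.

B1 47 BD 2B 6A F0 B0 47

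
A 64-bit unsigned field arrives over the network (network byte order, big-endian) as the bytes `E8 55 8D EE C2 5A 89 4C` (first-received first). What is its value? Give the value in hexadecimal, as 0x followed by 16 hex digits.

0xE8558DEEC25A894C

Big-endian: lowest address holds the most-significant byte.
The bytes are already most-significant first: 0xE8558DEEC25A894C.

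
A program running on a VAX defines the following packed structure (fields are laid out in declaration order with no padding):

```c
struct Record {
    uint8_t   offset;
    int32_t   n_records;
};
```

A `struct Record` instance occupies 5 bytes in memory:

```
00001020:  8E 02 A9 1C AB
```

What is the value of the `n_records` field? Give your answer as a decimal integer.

-1424185086

`n_records` follows `offset` (1 byte), so it starts at byte offset 1 and occupies 4 bytes.
Bytes at offsets 1..4: 02 A9 1C AB.
Little-endian stores the least-significant byte at the lowest address.
Reassemble most-significant byte first: AB 1C A9 02 → 0xAB1CA902.
Top bit is set, so as a signed 32-bit value this is 0xAB1CA902 − 2^32 = -1424185086.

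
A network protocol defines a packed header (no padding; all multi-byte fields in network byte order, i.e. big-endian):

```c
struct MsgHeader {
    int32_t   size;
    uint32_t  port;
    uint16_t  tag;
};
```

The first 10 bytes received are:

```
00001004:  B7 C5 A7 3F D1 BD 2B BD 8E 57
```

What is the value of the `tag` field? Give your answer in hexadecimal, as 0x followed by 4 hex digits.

0x8E57

`tag` follows `size` (4 B), `port` (4 B), so it starts at offset 4 + 4 = 8 and occupies 2 bytes.
Bytes at offsets 8..9: 8E 57.
Big-endian: lowest address holds the most-significant byte.
The bytes are already most-significant first: 0x8E57.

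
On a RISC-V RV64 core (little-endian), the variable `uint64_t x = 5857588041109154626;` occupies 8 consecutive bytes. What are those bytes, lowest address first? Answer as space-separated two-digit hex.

5857588041109154626 in hexadecimal, padded to 64 bits, is 0x514A5549DEE32B42.
Split into bytes (most-significant first): 51 4A 55 49 DE E3 2B 42.
Little-endian: lowest address holds the least-significant byte.
So at ascending addresses the bytes are 42 2B E3 DE 49 55 4A 51.

42 2B E3 DE 49 55 4A 51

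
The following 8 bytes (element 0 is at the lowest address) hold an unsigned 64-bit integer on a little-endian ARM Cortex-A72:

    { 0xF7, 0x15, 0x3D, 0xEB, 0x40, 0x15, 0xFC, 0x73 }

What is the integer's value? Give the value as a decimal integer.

Little-endian: lowest address holds the least-significant byte.
Reassemble most-significant byte first: 73 FC 15 40 EB 3D 15 F7 → 0x73FC1540EB3D15F7.
0x73FC1540EB3D15F7 = 8357578377061537271.

8357578377061537271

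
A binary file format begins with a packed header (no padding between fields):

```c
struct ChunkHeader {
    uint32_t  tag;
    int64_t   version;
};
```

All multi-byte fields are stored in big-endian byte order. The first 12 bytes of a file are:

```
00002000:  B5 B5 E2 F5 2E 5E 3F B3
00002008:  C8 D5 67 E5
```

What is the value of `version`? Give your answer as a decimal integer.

`version` follows `tag` (4 bytes), so it starts at byte offset 4 and occupies 8 bytes.
Bytes at offsets 4..11: 2E 5E 3F B3 C8 D5 67 E5.
Big-endian stores the most-significant byte at the lowest address.
The bytes are already most-significant first: 0x2E5E3FB3C8D567E5.
0x2E5E3FB3C8D567E5 = 3341178014956611557.

3341178014956611557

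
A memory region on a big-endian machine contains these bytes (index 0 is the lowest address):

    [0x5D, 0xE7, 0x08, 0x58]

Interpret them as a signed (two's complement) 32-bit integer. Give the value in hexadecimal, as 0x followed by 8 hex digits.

0x5DE70858

Big-endian: lowest address holds the most-significant byte.
The bytes are already most-significant first: 0x5DE70858.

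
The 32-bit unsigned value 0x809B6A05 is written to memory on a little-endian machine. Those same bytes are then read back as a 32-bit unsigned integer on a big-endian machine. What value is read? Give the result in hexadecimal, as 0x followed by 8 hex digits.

0x056A9B80

Stored little-endian, the bytes at ascending addresses are 05 6A 9B 80.
Read back as big-endian, the last byte is least significant, giving 0x056A9B80.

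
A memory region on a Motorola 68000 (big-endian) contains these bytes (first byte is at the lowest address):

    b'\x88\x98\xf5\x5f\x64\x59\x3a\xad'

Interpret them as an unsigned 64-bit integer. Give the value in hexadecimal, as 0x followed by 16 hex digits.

0x8898F55F64593AAD

In big-endian order the high byte comes first in memory.
The bytes are already most-significant first: 0x8898F55F64593AAD.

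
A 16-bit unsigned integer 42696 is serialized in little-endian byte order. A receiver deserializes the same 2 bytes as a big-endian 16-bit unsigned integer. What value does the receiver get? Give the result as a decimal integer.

42696 in 16-bit hexadecimal is 0xA6C8.
Stored little-endian, the bytes at ascending addresses are C8 A6.
Read back as big-endian, the last byte is least significant, giving 0xC8A6.
0xC8A6 = 51366.

51366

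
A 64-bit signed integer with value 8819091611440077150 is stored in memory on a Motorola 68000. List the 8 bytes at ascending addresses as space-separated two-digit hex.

8819091611440077150 in hexadecimal, padded to 64 bits, is 0x7A63B5185583595E.
Split into bytes (most-significant first): 7A 63 B5 18 55 83 59 5E.
In big-endian order the high byte comes first in memory.
So the memory order matches the most-significant-first order: 7A 63 B5 18 55 83 59 5E.

7A 63 B5 18 55 83 59 5E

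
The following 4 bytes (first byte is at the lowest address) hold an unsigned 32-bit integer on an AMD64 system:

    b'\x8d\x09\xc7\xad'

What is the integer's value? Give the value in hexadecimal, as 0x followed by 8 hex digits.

Little-endian stores the least-significant byte at the lowest address.
Reassemble most-significant byte first: AD C7 09 8D → 0xADC7098D.

0xADC7098D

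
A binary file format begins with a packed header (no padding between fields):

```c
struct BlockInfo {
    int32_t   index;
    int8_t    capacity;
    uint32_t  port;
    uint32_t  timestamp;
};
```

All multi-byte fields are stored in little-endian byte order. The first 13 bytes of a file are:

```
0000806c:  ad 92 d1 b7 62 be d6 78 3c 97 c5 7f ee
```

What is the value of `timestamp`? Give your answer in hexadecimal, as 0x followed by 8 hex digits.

`timestamp` follows `index` (4 B), `capacity` (1 B), `port` (4 B), so it starts at offset 4 + 1 + 4 = 9 and occupies 4 bytes.
Bytes at offsets 9..12: 97 C5 7F EE.
In little-endian order the low byte comes first in memory.
Reassemble most-significant byte first: EE 7F C5 97 → 0xEE7FC597.

0xEE7FC597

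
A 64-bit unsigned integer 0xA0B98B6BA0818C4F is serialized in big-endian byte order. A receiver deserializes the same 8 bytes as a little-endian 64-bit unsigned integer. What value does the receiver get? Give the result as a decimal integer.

Stored big-endian, the bytes at ascending addresses are A0 B9 8B 6B A0 81 8C 4F.
Read back as little-endian, the first byte is least significant, giving 0x4F8C81A06B8BB9A0.
0x4F8C81A06B8BB9A0 = 5732098951734868384.

5732098951734868384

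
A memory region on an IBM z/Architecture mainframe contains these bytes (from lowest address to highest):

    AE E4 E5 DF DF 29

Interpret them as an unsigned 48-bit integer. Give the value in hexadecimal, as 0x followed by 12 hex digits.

0xAEE4E5DFDF29

Big-endian stores the most-significant byte at the lowest address.
The bytes are already most-significant first: 0xAEE4E5DFDF29.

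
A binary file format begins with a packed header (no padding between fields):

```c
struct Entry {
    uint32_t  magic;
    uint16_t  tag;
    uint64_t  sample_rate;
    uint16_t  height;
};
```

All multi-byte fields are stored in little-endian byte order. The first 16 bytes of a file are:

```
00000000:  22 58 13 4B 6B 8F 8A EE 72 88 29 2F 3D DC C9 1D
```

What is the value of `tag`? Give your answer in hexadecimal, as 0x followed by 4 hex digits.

`tag` follows `magic` (4 bytes), so it starts at byte offset 4 and occupies 2 bytes.
Bytes at offsets 4..5: 6B 8F.
Little-endian stores the least-significant byte at the lowest address.
Reassemble most-significant byte first: 8F 6B → 0x8F6B.

0x8F6B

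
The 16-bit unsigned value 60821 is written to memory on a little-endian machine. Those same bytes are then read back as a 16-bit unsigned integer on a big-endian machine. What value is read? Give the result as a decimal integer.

60821 in 16-bit hexadecimal is 0xED95.
Stored little-endian, the bytes at ascending addresses are 95 ED.
Read back as big-endian, the last byte is least significant, giving 0x95ED.
0x95ED = 38381.

38381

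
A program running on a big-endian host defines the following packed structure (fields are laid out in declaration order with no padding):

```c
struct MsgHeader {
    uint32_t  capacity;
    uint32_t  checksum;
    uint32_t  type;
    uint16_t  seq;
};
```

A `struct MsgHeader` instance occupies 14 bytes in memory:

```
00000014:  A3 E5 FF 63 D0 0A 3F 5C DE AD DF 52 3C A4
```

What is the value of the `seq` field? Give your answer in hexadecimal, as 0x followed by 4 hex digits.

0x3CA4

`seq` follows `capacity` (4 B), `checksum` (4 B), `type` (4 B), so it starts at offset 4 + 4 + 4 = 12 and occupies 2 bytes.
Bytes at offsets 12..13: 3C A4.
Big-endian: lowest address holds the most-significant byte.
The bytes are already most-significant first: 0x3CA4.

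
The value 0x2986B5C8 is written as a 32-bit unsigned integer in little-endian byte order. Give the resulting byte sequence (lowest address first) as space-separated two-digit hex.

C8 B5 86 29

Split into bytes (most-significant first): 29 86 B5 C8.
Little-endian: lowest address holds the least-significant byte.
So at ascending addresses the bytes are C8 B5 86 29.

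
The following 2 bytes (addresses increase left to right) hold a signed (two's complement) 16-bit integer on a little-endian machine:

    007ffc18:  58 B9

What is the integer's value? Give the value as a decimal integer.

Little-endian: lowest address holds the least-significant byte.
Reassemble most-significant byte first: B9 58 → 0xB958.
Top bit is set, so as a signed 16-bit value this is 0xB958 − 2^16 = -18088.

-18088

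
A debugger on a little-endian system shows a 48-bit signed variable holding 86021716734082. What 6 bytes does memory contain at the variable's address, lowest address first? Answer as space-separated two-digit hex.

82 70 DE 7D 3C 4E

86021716734082 in hexadecimal, padded to 48 bits, is 0x4E3C7DDE7082.
Split into bytes (most-significant first): 4E 3C 7D DE 70 82.
Little-endian stores the least-significant byte at the lowest address.
So at ascending addresses the bytes are 82 70 DE 7D 3C 4E.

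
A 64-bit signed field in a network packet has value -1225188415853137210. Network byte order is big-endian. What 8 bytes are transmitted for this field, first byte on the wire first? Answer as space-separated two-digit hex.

EE FF 41 A0 8A 26 72 C6

Two's complement of -1225188415853137210 in 64 bits: 1225188415853137210 = 0x1100BE5F75D98D3A; invert → 0xEEFF41A08A2672C5; add 1 → 0xEEFF41A08A2672C6.
Split into bytes (most-significant first): EE FF 41 A0 8A 26 72 C6.
Big-endian stores the most-significant byte at the lowest address.
So the memory order matches the most-significant-first order: EE FF 41 A0 8A 26 72 C6.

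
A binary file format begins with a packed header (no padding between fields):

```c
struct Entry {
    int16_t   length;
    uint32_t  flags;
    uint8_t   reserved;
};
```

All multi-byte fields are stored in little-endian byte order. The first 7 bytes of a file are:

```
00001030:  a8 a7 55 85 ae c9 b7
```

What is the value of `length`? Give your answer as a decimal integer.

-22616

`length` is the first field, at byte offset 0, occupying 2 bytes.
Bytes at offsets 0..1: A8 A7.
Little-endian stores the least-significant byte at the lowest address.
Reassemble most-significant byte first: A7 A8 → 0xA7A8.
Top bit is set, so as a signed 16-bit value this is 0xA7A8 − 2^16 = -22616.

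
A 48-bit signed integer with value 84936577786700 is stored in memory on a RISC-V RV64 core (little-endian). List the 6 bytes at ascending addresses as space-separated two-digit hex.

84936577786700 in hexadecimal, padded to 48 bits, is 0x4D3FD68C234C.
Split into bytes (most-significant first): 4D 3F D6 8C 23 4C.
Little-endian stores the least-significant byte at the lowest address.
So at ascending addresses the bytes are 4C 23 8C D6 3F 4D.

4C 23 8C D6 3F 4D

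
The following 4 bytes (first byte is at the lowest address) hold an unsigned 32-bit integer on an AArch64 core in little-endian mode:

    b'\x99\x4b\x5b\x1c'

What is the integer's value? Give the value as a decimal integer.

Little-endian: lowest address holds the least-significant byte.
Reassemble most-significant byte first: 1C 5B 4B 99 → 0x1C5B4B99.
0x1C5B4B99 = 475745177.

475745177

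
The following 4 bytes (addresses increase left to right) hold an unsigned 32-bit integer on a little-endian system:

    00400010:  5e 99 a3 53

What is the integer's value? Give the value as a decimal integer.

1403230558

Little-endian stores the least-significant byte at the lowest address.
Reassemble most-significant byte first: 53 A3 99 5E → 0x53A3995E.
0x53A3995E = 1403230558.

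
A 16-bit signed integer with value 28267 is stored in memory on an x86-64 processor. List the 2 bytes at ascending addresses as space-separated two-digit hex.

6B 6E

28267 in hexadecimal, padded to 16 bits, is 0x6E6B.
Split into bytes (most-significant first): 6E 6B.
Little-endian: lowest address holds the least-significant byte.
So at ascending addresses the bytes are 6B 6E.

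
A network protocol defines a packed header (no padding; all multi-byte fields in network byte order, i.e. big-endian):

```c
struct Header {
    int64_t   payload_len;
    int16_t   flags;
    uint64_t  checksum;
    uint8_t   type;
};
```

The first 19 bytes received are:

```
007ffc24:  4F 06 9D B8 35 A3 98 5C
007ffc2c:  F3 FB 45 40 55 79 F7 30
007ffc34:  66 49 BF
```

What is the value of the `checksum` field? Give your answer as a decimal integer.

`checksum` follows `payload_len` (8 B), `flags` (2 B), so it starts at offset 8 + 2 = 10 and occupies 8 bytes.
Bytes at offsets 10..17: 45 40 55 79 F7 30 66 49.
In big-endian order the high byte comes first in memory.
The bytes are already most-significant first: 0x45405579F7306649.
0x45405579F7306649 = 4990082369453057609.

4990082369453057609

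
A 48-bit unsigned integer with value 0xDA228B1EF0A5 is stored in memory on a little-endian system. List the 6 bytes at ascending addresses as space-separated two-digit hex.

Split into bytes (most-significant first): DA 22 8B 1E F0 A5.
Little-endian stores the least-significant byte at the lowest address.
So at ascending addresses the bytes are A5 F0 1E 8B 22 DA.

A5 F0 1E 8B 22 DA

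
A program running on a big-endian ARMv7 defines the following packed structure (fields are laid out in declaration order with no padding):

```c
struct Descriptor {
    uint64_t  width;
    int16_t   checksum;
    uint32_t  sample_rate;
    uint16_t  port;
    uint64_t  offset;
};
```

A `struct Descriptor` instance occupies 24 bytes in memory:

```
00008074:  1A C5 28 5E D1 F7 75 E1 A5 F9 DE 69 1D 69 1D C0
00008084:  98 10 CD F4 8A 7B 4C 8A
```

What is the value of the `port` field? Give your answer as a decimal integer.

7616

`port` follows `width` (8 B), `checksum` (2 B), `sample_rate` (4 B), so it starts at offset 8 + 2 + 4 = 14 and occupies 2 bytes.
Bytes at offsets 14..15: 1D C0.
In big-endian order the high byte comes first in memory.
The bytes are already most-significant first: 0x1DC0.
0x1DC0 = 7616.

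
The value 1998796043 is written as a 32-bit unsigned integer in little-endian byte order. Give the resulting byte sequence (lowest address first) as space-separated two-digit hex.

1998796043 in hexadecimal, padded to 32 bits, is 0x7723350B.
Split into bytes (most-significant first): 77 23 35 0B.
Little-endian: lowest address holds the least-significant byte.
So at ascending addresses the bytes are 0B 35 23 77.

0B 35 23 77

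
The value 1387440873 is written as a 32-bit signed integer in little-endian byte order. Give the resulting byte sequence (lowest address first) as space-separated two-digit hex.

E9 AA B2 52

1387440873 in hexadecimal, padded to 32 bits, is 0x52B2AAE9.
Split into bytes (most-significant first): 52 B2 AA E9.
Little-endian stores the least-significant byte at the lowest address.
So at ascending addresses the bytes are E9 AA B2 52.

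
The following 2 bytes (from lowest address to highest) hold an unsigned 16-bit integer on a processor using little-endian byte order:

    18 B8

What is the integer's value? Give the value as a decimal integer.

Little-endian stores the least-significant byte at the lowest address.
Reassemble most-significant byte first: B8 18 → 0xB818.
0xB818 = 47128.

47128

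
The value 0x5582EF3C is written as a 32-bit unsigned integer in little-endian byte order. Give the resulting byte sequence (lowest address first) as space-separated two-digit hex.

Split into bytes (most-significant first): 55 82 EF 3C.
In little-endian order the low byte comes first in memory.
So at ascending addresses the bytes are 3C EF 82 55.

3C EF 82 55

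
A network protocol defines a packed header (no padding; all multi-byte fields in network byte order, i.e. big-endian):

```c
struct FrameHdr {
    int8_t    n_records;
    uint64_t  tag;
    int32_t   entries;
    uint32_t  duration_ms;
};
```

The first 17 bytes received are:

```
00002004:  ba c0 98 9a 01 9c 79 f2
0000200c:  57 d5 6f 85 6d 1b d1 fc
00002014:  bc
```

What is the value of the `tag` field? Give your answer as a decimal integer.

`tag` follows `n_records` (1 byte), so it starts at byte offset 1 and occupies 8 bytes.
Bytes at offsets 1..8: C0 98 9A 01 9C 79 F2 57.
In big-endian order the high byte comes first in memory.
The bytes are already most-significant first: 0xC0989A019C79F257.
0xC0989A019C79F257 = 13878011583453065815.

13878011583453065815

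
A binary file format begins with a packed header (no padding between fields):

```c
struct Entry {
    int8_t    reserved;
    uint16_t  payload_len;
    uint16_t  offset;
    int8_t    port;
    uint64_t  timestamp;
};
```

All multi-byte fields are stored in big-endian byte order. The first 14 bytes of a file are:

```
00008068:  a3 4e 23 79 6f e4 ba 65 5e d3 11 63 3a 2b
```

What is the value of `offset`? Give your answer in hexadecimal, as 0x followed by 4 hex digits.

`offset` follows `reserved` (1 B), `payload_len` (2 B), so it starts at offset 1 + 2 = 3 and occupies 2 bytes.
Bytes at offsets 3..4: 79 6F.
In big-endian order the high byte comes first in memory.
The bytes are already most-significant first: 0x796F.

0x796F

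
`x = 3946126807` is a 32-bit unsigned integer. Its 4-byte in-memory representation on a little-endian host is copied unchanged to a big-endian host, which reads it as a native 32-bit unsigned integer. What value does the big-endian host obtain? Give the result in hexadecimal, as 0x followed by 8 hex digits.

0xD71D35EB

3946126807 in 32-bit hexadecimal is 0xEB351DD7.
Stored little-endian, the bytes at ascending addresses are D7 1D 35 EB.
Read back as big-endian, the last byte is least significant, giving 0xD71D35EB.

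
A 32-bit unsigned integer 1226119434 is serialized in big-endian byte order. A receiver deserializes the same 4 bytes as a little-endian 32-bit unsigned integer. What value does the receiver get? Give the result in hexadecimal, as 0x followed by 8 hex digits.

1226119434 in 32-bit hexadecimal is 0x4915190A.
Stored big-endian, the bytes at ascending addresses are 49 15 19 0A.
Read back as little-endian, the first byte is least significant, giving 0x0A191549.

0x0A191549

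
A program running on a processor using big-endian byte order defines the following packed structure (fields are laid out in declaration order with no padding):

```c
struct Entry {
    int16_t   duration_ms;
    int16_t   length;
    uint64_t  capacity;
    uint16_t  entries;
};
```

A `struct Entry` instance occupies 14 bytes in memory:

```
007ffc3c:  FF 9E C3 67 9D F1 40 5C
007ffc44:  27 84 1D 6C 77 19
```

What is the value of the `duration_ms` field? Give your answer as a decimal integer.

-98

`duration_ms` is the first field, at byte offset 0, occupying 2 bytes.
Bytes at offsets 0..1: FF 9E.
Big-endian: lowest address holds the most-significant byte.
The bytes are already most-significant first: 0xFF9E.
Top bit is set, so as a signed 16-bit value this is 0xFF9E − 2^16 = -98.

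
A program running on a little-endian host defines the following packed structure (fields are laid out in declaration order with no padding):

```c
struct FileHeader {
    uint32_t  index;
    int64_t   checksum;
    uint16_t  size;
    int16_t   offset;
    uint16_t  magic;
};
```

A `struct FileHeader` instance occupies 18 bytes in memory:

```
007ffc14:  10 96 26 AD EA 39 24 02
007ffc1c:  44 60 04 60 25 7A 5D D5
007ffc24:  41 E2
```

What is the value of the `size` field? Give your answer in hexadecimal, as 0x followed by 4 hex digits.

`size` follows `index` (4 B), `checksum` (8 B), so it starts at offset 4 + 8 = 12 and occupies 2 bytes.
Bytes at offsets 12..13: 25 7A.
Little-endian stores the least-significant byte at the lowest address.
Reassemble most-significant byte first: 7A 25 → 0x7A25.

0x7A25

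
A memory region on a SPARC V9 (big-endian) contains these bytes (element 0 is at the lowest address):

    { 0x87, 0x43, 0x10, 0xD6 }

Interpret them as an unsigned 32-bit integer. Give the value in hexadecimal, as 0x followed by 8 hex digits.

0x874310D6

Big-endian stores the most-significant byte at the lowest address.
The bytes are already most-significant first: 0x874310D6.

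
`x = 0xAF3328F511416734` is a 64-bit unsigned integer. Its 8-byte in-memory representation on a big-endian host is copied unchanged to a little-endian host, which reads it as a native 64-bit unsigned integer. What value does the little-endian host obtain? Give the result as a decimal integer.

3776058357956752303

Stored big-endian, the bytes at ascending addresses are AF 33 28 F5 11 41 67 34.
Read back as little-endian, the first byte is least significant, giving 0x34674111F52833AF.
0x34674111F52833AF = 3776058357956752303.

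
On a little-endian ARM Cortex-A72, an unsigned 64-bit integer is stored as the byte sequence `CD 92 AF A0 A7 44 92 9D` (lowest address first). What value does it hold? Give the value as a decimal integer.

In little-endian order the low byte comes first in memory.
Reassemble most-significant byte first: 9D 92 44 A7 A0 AF 92 CD → 0x9D9244A7A0AF92CD.
0x9D9244A7A0AF92CD = 11354213097300529869.

11354213097300529869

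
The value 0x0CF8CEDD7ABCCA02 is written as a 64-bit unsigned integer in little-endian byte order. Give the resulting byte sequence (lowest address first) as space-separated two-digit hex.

Split into bytes (most-significant first): 0C F8 CE DD 7A BC CA 02.
In little-endian order the low byte comes first in memory.
So at ascending addresses the bytes are 02 CA BC 7A DD CE F8 0C.

02 CA BC 7A DD CE F8 0C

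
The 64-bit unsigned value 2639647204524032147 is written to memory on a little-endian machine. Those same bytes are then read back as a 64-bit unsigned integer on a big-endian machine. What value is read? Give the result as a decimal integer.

2639647204524032147 in 64-bit hexadecimal is 0x24A1E925A6020093.
Stored little-endian, the bytes at ascending addresses are 93 00 02 A6 25 E9 A1 24.
Read back as big-endian, the last byte is least significant, giving 0x930002A625E9A124.
0x930002A625E9A124 = 10592469236199301412.

10592469236199301412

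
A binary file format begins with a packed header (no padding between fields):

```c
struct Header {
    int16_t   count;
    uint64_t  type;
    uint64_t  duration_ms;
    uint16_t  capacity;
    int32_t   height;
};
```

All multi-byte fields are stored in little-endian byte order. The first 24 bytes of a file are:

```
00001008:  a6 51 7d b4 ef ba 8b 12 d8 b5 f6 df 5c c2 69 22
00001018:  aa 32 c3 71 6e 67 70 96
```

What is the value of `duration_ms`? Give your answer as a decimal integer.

`duration_ms` follows `count` (2 B), `type` (8 B), so it starts at offset 2 + 8 = 10 and occupies 8 bytes.
Bytes at offsets 10..17: F6 DF 5C C2 69 22 AA 32.
Little-endian: lowest address holds the least-significant byte.
Reassemble most-significant byte first: 32 AA 22 69 C2 5C DF F6 → 0x32AA2269C25CDFF6.
0x32AA2269C25CDFF6 = 3650768285564985334.

3650768285564985334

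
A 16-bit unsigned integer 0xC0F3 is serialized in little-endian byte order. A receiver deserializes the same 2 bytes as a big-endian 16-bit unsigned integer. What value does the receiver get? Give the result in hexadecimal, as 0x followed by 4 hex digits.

0xF3C0

Stored little-endian, the bytes at ascending addresses are F3 C0.
Read back as big-endian, the last byte is least significant, giving 0xF3C0.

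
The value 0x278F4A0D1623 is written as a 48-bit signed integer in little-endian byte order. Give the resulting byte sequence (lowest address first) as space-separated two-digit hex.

23 16 0D 4A 8F 27

Split into bytes (most-significant first): 27 8F 4A 0D 16 23.
In little-endian order the low byte comes first in memory.
So at ascending addresses the bytes are 23 16 0D 4A 8F 27.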